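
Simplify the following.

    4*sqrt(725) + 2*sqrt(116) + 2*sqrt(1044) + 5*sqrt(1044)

66*sqrt(29)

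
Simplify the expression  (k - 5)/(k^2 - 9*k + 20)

Factor: k^2 - 9*k + 20 = (k - 5)*(k - 4)
Cancel the common factor (k - 5).

1/(k - 4)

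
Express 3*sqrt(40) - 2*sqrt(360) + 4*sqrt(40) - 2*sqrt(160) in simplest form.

3*sqrt(40) = 6*sqrt(10); 2*sqrt(360) = 12*sqrt(10); 4*sqrt(40) = 8*sqrt(10); 2*sqrt(160) = 8*sqrt(10)
Combine: (6 - 12 + 8 - 8)·sqrt(10) = -6*sqrt(10)

-6*sqrt(10)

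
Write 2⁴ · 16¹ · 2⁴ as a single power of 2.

2⁴ = 2^4; 16¹ = 2^4; 2⁴ = 2^4
Combine exponents: 2^12

2^12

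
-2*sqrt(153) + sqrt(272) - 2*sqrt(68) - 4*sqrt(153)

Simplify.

-18*sqrt(17)

2*sqrt(153) = 6*sqrt(17); sqrt(272) = 4*sqrt(17); 2*sqrt(68) = 4*sqrt(17); 4*sqrt(153) = 12*sqrt(17)
Combine: (-6 + 4 - 4 - 12)·sqrt(17) = -18*sqrt(17)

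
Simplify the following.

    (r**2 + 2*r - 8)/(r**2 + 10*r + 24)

(r - 2)/(r + 6)

Factor: r**2 + 2*r - 8 = (r - 2)*(r + 4);  r**2 + 10*r + 24 = (r + 4)*(r + 6)
Cancel the common factor (r + 4).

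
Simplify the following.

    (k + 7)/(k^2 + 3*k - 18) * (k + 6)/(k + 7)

Factor: k^2 + 3*k - 18 = (k + 6)*(k - 3)
Cancel the common factors (k + 6), (k + 7).

1/(k - 3)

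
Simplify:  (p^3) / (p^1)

Quotient: p^2

p^2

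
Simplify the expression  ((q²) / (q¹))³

q³

Inside the bracket: q¹
Raise to the power 3: q³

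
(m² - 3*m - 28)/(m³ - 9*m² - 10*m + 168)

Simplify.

1/(m - 6)

Factor: m² - 3*m - 28 = (m - 7)·(m + 4);  m³ - 9*m² - 10*m + 168 = (m - 7)·(m + 4)·(m - 6)
Cancel the common factors (m + 4), (m - 7).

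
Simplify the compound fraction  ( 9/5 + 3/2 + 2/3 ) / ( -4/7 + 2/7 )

-833/60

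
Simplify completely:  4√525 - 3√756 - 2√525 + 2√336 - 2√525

-10*√21

4√525 = 20*√21; 3√756 = 18*√21; 2√525 = 10*√21; 2√336 = 8*√21; 2√525 = 10*√21
Combine: (20 - 18 - 10 + 8 - 10)·√21 = -10*√21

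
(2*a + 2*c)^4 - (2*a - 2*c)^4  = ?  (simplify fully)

128*a*c*(a^2 + c^2)

Only the odd-power cross terms survive.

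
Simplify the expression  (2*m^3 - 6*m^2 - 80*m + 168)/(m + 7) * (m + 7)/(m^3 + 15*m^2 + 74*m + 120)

Factor: 2*m^3 - 6*m^2 - 80*m + 168 = 2*(m + 6)*(m - 2)*(m - 7);  m^3 + 15*m^2 + 74*m + 120 = (m + 4)*(m + 6)*(m + 5)
Cancel the common factors (m + 7), (m + 6).

(2*m^2 - 18*m + 28)/(m^2 + 9*m + 20)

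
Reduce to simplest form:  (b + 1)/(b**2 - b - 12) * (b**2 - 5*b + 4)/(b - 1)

Factor: b**2 - b - 12 = (b - 4)*(b + 3);  b**2 - 5*b + 4 = (b - 4)*(b - 1)
Cancel the common factors (b - 4), (b - 1).

(b + 1)/(b + 3)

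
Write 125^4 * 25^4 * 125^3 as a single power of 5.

5^29

125^4 = 5^12; 25^4 = 5^8; 125^3 = 5^9
Combine exponents: 5^29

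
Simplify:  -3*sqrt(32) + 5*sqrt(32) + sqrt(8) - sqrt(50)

5*sqrt(2)

3*sqrt(32) = 12*sqrt(2); 5*sqrt(32) = 20*sqrt(2); sqrt(8) = 2*sqrt(2); sqrt(50) = 5*sqrt(2)
Combine: (-12 + 20 + 2 - 5)·sqrt(2) = 5*sqrt(2)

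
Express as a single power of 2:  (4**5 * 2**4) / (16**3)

4**5 = 2**10; 2**4 = 2**4; 16**3 = 2**12
Combine exponents: 2**2

2**2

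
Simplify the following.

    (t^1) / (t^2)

Quotient: (t^-1)

1/t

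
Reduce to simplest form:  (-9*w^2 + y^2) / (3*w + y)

-3*w + y

-9*w^2 + y^2 factors as (-3*w + y)*(3*w + y).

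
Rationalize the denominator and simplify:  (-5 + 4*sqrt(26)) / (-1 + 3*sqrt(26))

(-11*sqrt(26) + 307)/233

Multiply numerator and denominator by -3*sqrt(26) - 1.
Denominator becomes -233; numerator becomes -307 + 11*sqrt(26).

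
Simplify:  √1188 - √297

3*√33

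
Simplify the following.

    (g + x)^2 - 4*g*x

(g - x)^2

After expansion: g^2 - 2*g*x + x^2 — a perfect-square trinomial.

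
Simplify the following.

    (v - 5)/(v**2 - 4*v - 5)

1/(v + 1)

Factor: v**2 - 4*v - 5 = (v + 1)*(v - 5)
Cancel the common factor (v - 5).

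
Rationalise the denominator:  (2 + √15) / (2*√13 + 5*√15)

Multiply numerator and denominator by -2*√13 + 5*√15.
Denominator becomes 323; numerator becomes -2*√195 - 4*√13 + 10*√15 + 75.

(-2*√195 - 4*√13 + 10*√15 + 75)/323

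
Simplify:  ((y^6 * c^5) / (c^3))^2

Inside the bracket: y^6 * c^2
Raise to the power 2: y^12 * c^4

c^4*y^12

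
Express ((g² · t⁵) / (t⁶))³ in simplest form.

g⁶/t³

Inside the bracket: g² · (t^-1)
Raise to the power 3: g⁶ · (t^-3)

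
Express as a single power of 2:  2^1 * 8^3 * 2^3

2^13

2^1 = 2^1; 8^3 = 2^9; 2^3 = 2^3
Combine exponents: 2^13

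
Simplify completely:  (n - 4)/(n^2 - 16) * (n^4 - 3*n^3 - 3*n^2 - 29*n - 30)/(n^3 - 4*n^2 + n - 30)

(n + 1)/(n + 4)

Factor: n^2 - 16 = (n + 4)*(n - 4);  n^4 - 3*n^3 - 3*n^2 - 29*n - 30 = (n + 1)*(n^2 + n + 6)*(n - 5);  n^3 - 4*n^2 + n - 30 = (n - 5)*(n^2 + n + 6)
Cancel the common factors (n^2 + n + 6), (n - 4), (n - 5).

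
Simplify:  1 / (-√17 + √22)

Multiply numerator and denominator by √17 + √22.
Denominator becomes 5; numerator becomes √17 + √22.

(√17 + √22)/5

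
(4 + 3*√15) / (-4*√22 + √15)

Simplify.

(-12*√330 - 16*√22 - 45 - 4*√15)/337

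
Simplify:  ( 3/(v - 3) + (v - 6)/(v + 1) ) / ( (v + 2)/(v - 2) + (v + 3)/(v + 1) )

Numerator: 3/(v - 3) + (v - 6)/(v + 1) = (v^2 - 6*v + 21)/(v^2 - 2*v - 3)
Denominator: (v + 2)/(v - 2) + (v + 3)/(v + 1) = (2*v^2 + 4*v - 4)/(v^2 - v - 2)
Divide: ((v^2 - 6*v + 21)/(v^2 - 2*v - 3)) · ((v^2 - v - 2)/(2*v^2 + 4*v - 4)) = (v^3 - 8*v^2 + 33*v - 42)/(2*v^3 - 2*v^2 - 16*v + 12)

(v^3 - 8*v^2 + 33*v - 42)/(2*v^3 - 2*v^2 - 16*v + 12)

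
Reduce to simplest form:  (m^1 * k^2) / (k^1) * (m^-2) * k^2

k^3/m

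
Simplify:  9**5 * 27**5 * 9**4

9**5 = 3**10; 27**5 = 3**15; 9**4 = 3**8
Combine exponents: 3**33

3**33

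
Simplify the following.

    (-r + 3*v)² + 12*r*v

After expansion: r² + 6*r*v + 9*v² — a perfect-square trinomial.

(r + 3*v)²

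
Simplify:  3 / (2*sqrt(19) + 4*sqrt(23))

Multiply numerator and denominator by -2*sqrt(19) + 4*sqrt(23).
Denominator becomes 292; numerator becomes -6*sqrt(19) + 12*sqrt(23).

(-3*sqrt(19) + 6*sqrt(23))/146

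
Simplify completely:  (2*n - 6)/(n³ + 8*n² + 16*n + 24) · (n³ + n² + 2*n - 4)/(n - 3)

(2*n - 2)/(n + 6)

Factor: 2*n - 6 = 2·(n - 3);  n³ + 8*n² + 16*n + 24 = (n + 6)·(n² + 2*n + 4);  n³ + n² + 2*n - 4 = (n - 1)·(n² + 2*n + 4)
Cancel the common factors (n² + 2*n + 4), (n - 3).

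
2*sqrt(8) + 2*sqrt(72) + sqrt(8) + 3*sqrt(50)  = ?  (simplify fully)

33*sqrt(2)

2*sqrt(8) = 4*sqrt(2); 2*sqrt(72) = 12*sqrt(2); sqrt(8) = 2*sqrt(2); 3*sqrt(50) = 15*sqrt(2)
Combine: (4 + 12 + 2 + 15)·sqrt(2) = 33*sqrt(2)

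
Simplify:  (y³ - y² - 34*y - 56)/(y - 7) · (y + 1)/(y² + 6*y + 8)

y + 1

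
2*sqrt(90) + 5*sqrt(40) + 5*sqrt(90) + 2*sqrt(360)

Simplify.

43*sqrt(10)

2*sqrt(90) = 6*sqrt(10); 5*sqrt(40) = 10*sqrt(10); 5*sqrt(90) = 15*sqrt(10); 2*sqrt(360) = 12*sqrt(10)
Combine: (6 + 10 + 15 + 12)·sqrt(10) = 43*sqrt(10)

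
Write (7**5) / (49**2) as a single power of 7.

7**5 = 7**5; 49**2 = 7**4
Combine exponents: 7**1

7**1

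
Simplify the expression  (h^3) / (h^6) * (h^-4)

Quotient: (h^-3)
Multiply by (h^-4): add exponents.

h^(-7)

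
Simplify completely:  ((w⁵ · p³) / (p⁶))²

Inside the bracket: w⁵ · (p^-3)
Raise to the power 2: w^10 · (p^-6)

w^10/p⁶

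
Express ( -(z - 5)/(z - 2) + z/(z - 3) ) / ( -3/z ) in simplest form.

(-2*z**2 + 5*z)/(z**2 - 5*z + 6)

Numerator: -(z - 5)/(z - 2) + z/(z - 3) = (6*z - 15)/(z**2 - 5*z + 6)
Denominator: -3/z = -3/z
Divide: ((6*z - 15)/(z**2 - 5*z + 6)) · (-z/3) = (-2*z**2 + 5*z)/(z**2 - 5*z + 6)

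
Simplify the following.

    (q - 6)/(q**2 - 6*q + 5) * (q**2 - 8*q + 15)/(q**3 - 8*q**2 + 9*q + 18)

Factor: q**2 - 6*q + 5 = (q - 1)*(q - 5);  q**2 - 8*q + 15 = (q - 5)*(q - 3);  q**3 - 8*q**2 + 9*q + 18 = (q - 6)*(q + 1)*(q - 3)
Cancel the common factors (q - 6), (q - 5), (q - 3).

1/(q**2 - 1)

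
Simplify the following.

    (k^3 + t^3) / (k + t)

t^3 + k^3 = (k + t)(k^2 - k*t + t^2).

k^2 - k*t + t^2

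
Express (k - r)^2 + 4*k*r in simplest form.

(k + r)^2

Expand the square and combine the 4*k*r term.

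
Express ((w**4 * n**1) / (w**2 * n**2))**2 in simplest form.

Inside the bracket: w**2 * (n**-1)
Raise to the power 2: w**4 * (n**-2)

w**4/n**2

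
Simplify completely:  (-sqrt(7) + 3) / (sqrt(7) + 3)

Multiply numerator and denominator by -sqrt(7) + 3.
Denominator becomes 2; numerator becomes -6*sqrt(7) + 16.

(-sqrt(7) + 3)^2/2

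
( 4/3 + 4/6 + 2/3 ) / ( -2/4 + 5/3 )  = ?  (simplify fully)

16/7

Numerator: 4/3 + 4/6 + 2/3 = 8/3
Denominator: -2/4 + 5/3 = 7/6
Divide: (8/3) · (6/7) = 16/7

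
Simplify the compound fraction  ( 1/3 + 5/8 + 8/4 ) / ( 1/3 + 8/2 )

Numerator: 1/3 + 5/8 + 8/4 = 71/24
Denominator: 1/3 + 8/2 = 13/3
Divide: (71/24) · (3/13) = 71/104

71/104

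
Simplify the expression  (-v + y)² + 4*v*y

Expanding gives v² + 2*v*y + y², a perfect square.

(v + y)²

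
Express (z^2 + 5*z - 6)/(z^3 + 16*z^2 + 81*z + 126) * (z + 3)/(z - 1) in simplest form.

Factor: z^2 + 5*z - 6 = (z + 6)*(z - 1);  z^3 + 16*z^2 + 81*z + 126 = (z + 3)*(z + 6)*(z + 7)
Cancel the common factors (z - 1), (z + 6), (z + 3).

1/(z + 7)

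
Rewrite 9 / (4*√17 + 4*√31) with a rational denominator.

(-9*√17 + 9*√31)/56

Multiply numerator and denominator by -4*√17 + 4*√31.
Denominator becomes 224; numerator becomes -36*√17 + 36*√31.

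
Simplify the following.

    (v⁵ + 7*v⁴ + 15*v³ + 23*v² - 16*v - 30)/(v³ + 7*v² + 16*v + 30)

v² - 1

Factor: v⁵ + 7*v⁴ + 15*v³ + 23*v² - 16*v - 30 = (v + 1)·(v - 1)·(v + 5)·(v² + 2*v + 6);  v³ + 7*v² + 16*v + 30 = (v + 5)·(v² + 2*v + 6)
Cancel the common factors (v² + 2*v + 6), (v + 5).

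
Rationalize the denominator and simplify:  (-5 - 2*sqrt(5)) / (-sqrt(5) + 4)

(-30 - 13*sqrt(5))/11

Multiply numerator and denominator by sqrt(5) + 4.
Denominator becomes 11; numerator becomes -30 - 13*sqrt(5).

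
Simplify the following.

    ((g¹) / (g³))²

Inside the bracket: (g^-2)
Raise to the power 2: (g^-4)

g^(-4)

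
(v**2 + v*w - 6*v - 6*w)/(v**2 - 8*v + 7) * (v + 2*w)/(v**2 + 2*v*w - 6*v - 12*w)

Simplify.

(v + w)/(v**2 - 8*v + 7)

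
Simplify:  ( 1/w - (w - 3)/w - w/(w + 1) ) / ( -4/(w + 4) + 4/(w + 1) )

Numerator: 1/w - (w - 3)/w - w/(w + 1) = (-2*w² + 3*w + 4)/(w² + w)
Denominator: -4/(w + 4) + 4/(w + 1) = 12/(w² + 5*w + 4)
Divide: ((-2*w² + 3*w + 4)/(w² + w)) · (w²/12 + 5*w/12 + 1/3) = (-2*w³ - 5*w² + 16*w + 16)/(12*w)

(-2*w³ - 5*w² + 16*w + 16)/(12*w)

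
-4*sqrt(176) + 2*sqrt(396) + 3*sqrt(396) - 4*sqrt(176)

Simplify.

-2*sqrt(11)

4*sqrt(176) = 16*sqrt(11); 2*sqrt(396) = 12*sqrt(11); 3*sqrt(396) = 18*sqrt(11); 4*sqrt(176) = 16*sqrt(11)
Combine: (-16 + 12 + 18 - 16)·sqrt(11) = -2*sqrt(11)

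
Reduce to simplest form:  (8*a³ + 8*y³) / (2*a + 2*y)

4*a² - 4*a*y + 4*y²

(2*y)^3 + (2*a)^3 = (2*a + 2*y)(4*a² - 4*a*y + 4*y²).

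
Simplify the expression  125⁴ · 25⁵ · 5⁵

125⁴ = 5^12; 25⁵ = 5^10; 5⁵ = 5^5
Combine exponents: 5^27

5^27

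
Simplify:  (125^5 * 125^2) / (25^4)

125^5 = 5^15; 125^2 = 5^6; 25^4 = 5^8
Combine exponents: 5^13

5^13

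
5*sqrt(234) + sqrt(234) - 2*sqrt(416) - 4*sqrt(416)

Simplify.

-6*sqrt(26)

5*sqrt(234) = 15*sqrt(26); sqrt(234) = 3*sqrt(26); 2*sqrt(416) = 8*sqrt(26); 4*sqrt(416) = 16*sqrt(26)
Combine: (15 + 3 - 8 - 16)·sqrt(26) = -6*sqrt(26)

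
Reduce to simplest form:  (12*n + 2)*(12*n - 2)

144*n**2 - 4

(12*n)**2 - (2)**2 = 144*n**2 - 4.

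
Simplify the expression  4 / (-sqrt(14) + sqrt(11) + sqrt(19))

(-16*sqrt(14) + 6*sqrt(19) + 22*sqrt(11) + 2*sqrt(2926))/145

Group as (sqrt(11) + sqrt(19)) - sqrt(14); multiply by (sqrt(11) + sqrt(19)) + sqrt(14), then rationalise the remaining surd.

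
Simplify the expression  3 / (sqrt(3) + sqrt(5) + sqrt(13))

Group as (sqrt(5) + sqrt(13)) + sqrt(3); multiply by (sqrt(5) + sqrt(13)) - sqrt(3), then rationalise the remaining surd.

(-6*sqrt(195) - 15*sqrt(13) + 33*sqrt(5) + 45*sqrt(3))/35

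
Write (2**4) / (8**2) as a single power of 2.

2**(-2)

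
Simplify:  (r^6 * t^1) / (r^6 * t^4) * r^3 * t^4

Quotient: (t^-3)
Multiply by r^3 * t^4: add exponents.

r^3*t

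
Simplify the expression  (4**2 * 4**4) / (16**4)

2**(-4)

4**2 = 2**4; 4**4 = 2**8; 16**4 = 2**16
Combine exponents: 2**(-4)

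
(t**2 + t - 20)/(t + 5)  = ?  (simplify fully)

t - 4

Factor: t**2 + t - 20 = (t + 5)*(t - 4)
Cancel the common factor (t + 5).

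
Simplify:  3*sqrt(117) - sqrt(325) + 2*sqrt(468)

16*sqrt(13)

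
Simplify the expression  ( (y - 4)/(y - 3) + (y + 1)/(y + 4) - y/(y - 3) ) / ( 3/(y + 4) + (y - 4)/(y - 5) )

(y**3 - 11*y**2 + 11*y + 95)/(y**3 - 40*y + 93)

Numerator: (y - 4)/(y - 3) + (y + 1)/(y + 4) - y/(y - 3) = (y**2 - 6*y - 19)/(y**2 + y - 12)
Denominator: 3/(y + 4) + (y - 4)/(y - 5) = (y**2 + 3*y - 31)/(y**2 - y - 20)
Divide: ((y**2 - 6*y - 19)/(y**2 + y - 12)) · ((y**2 - y - 20)/(y**2 + 3*y - 31)) = (y**3 - 11*y**2 + 11*y + 95)/(y**3 - 40*y + 93)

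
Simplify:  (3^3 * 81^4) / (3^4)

3^15

3^3 = 3^3; 81^4 = 3^16; 3^4 = 3^4
Combine exponents: 3^15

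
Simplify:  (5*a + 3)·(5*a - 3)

25*a² - 9

(5*a)^2 - (3)^2 = 25*a² - 9.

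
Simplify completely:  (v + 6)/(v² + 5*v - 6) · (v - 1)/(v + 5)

1/(v + 5)

Factor: v² + 5*v - 6 = (v - 1)·(v + 6)
Cancel the common factors (v - 1), (v + 6).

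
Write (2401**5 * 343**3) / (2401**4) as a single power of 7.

7**13

2401**5 = 7**20; 343**3 = 7**9; 2401**4 = 7**16
Combine exponents: 7**13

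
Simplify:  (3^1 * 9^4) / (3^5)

3^1 = 3^1; 9^4 = 3^8; 3^5 = 3^5
Combine exponents: 3^4

3^4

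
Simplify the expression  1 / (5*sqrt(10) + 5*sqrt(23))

Multiply numerator and denominator by -5*sqrt(10) + 5*sqrt(23).
Denominator becomes 325; numerator becomes -5*sqrt(10) + 5*sqrt(23).

(-sqrt(10) + sqrt(23))/65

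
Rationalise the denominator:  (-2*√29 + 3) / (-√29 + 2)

(√29 + 52)/25

Multiply numerator and denominator by 2 + √29.
Denominator becomes -25; numerator becomes -52 - √29.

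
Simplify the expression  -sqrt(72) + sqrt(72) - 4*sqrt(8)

-8*sqrt(2)

sqrt(72) = 6*sqrt(2); sqrt(72) = 6*sqrt(2); 4*sqrt(8) = 8*sqrt(2)
Combine: (-6 + 6 - 8)·sqrt(2) = -8*sqrt(2)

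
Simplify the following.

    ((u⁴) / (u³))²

Inside the bracket: u¹
Raise to the power 2: u²

u²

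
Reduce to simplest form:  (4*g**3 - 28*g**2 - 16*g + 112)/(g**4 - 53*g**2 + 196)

4/(g + 7)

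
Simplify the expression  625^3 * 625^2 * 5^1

5^21

625^3 = 5^12; 625^2 = 5^8; 5^1 = 5^1
Combine exponents: 5^21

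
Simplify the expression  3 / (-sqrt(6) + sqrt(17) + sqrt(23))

(-17*sqrt(6) + 6*sqrt(17) + sqrt(2346))/68

Group as (sqrt(17) + sqrt(23)) - sqrt(6); multiply by (sqrt(17) + sqrt(23)) + sqrt(6), then rationalise the remaining surd.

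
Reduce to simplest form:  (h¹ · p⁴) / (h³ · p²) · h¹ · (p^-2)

Quotient: (h^-2) · p²
Multiply by h¹ · (p^-2): add exponents.

1/h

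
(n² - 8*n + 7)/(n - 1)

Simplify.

n - 7

Factor: n² - 8*n + 7 = (n - 7)·(n - 1)
Cancel the common factor (n - 1).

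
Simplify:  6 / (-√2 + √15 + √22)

Group as (√15 + √22) - √2; multiply by (√15 + √22) + √2, then rationalise the remaining surd.

(-210*√2 - 30*√22 + 54*√15 + 24*√165)/95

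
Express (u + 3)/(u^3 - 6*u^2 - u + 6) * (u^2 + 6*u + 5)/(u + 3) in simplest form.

(u + 5)/(u^2 - 7*u + 6)

Factor: u^3 - 6*u^2 - u + 6 = (u + 1)*(u - 6)*(u - 1);  u^2 + 6*u + 5 = (u + 5)*(u + 1)
Cancel the common factors (u + 3), (u + 1).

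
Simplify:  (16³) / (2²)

16³ = 2^12; 2² = 2^2
Combine exponents: 2^10

2^10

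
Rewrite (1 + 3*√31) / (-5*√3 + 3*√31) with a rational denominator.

Multiply numerator and denominator by 5*√3 + 3*√31.
Denominator becomes 204; numerator becomes 5*√3 + 3*√31 + 15*√93 + 279.

(5*√3 + 3*√31 + 15*√93 + 279)/204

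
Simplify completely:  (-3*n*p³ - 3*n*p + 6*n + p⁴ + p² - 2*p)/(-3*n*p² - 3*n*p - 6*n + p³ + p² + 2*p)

p - 1

Factor: -3*n*p³ - 3*n*p + 6*n + p⁴ + p² - 2*p = (-3*n + p)·(p - 1)·(p² + p + 2);  -3*n*p² - 3*n*p - 6*n + p³ + p² + 2*p = (p² + p + 2)·(-3*n + p)
Cancel the common factors (p² + p + 2), (-3*n + p).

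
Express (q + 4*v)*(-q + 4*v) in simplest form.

-q^2 + 16*v^2

(4*v)^2 - (q)^2 = -q^2 + 16*v^2.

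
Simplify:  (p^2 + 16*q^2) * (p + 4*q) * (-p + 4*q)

-p^4 + 256*q^4

((4*q)+p)((4*q)-p) = -p^2 + 16*q^2; continue pairing.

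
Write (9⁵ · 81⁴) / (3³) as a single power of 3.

9⁵ = 3^10; 81⁴ = 3^16; 3³ = 3^3
Combine exponents: 3^23

3^23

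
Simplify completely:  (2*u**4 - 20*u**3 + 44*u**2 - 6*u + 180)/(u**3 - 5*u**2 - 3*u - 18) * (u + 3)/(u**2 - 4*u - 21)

(2*u - 10)/(u - 7)

Factor: 2*u**4 - 20*u**3 + 44*u**2 - 6*u + 180 = 2*(u**2 + u + 3)*(u - 6)*(u - 5);  u**3 - 5*u**2 - 3*u - 18 = (u - 6)*(u**2 + u + 3);  u**2 - 4*u - 21 = (u + 3)*(u - 7)
Cancel the common factors (u**2 + u + 3), (u - 6), (u + 3).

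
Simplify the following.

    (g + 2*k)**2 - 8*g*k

(g - 2*k)**2

Expanding gives g**2 - 4*g*k + 4*k**2, a perfect square.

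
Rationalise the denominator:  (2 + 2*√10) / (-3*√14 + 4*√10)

(3*√14 + 4*√10 + 6*√35 + 40)/17

Multiply numerator and denominator by 3*√14 + 4*√10.
Denominator becomes 34; numerator becomes 6*√14 + 8*√10 + 12*√35 + 80.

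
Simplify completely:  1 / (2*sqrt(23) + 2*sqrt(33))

(-sqrt(23) + sqrt(33))/20

Multiply numerator and denominator by -2*sqrt(33) + 2*sqrt(23).
Denominator becomes -40; numerator becomes -2*sqrt(33) + 2*sqrt(23).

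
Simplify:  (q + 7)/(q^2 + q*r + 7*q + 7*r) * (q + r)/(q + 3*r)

1/(q + 3*r)

Factor: q^2 + q*r + 7*q + 7*r = (q + r)*(q + 7)
Cancel the common factors (q + 7), (q + r).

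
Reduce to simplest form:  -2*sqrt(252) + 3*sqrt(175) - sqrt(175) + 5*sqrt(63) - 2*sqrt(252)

sqrt(7)

2*sqrt(252) = 12*sqrt(7); 3*sqrt(175) = 15*sqrt(7); sqrt(175) = 5*sqrt(7); 5*sqrt(63) = 15*sqrt(7); 2*sqrt(252) = 12*sqrt(7)
Combine: (-12 + 15 - 5 + 15 - 12)·sqrt(7) = sqrt(7)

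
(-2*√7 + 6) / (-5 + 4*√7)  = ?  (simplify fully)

(-26 + 14*√7)/87

Multiply numerator and denominator by -4*√7 - 5.
Denominator becomes -87; numerator becomes -14*√7 + 26.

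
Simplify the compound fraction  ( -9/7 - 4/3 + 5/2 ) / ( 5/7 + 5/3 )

-1/20

Numerator: -9/7 - 4/3 + 5/2 = -5/42
Denominator: 5/7 + 5/3 = 50/21
Divide: (-5/42) · (21/50) = -1/20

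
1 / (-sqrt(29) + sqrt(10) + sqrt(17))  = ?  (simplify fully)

(sqrt(29) + 11*sqrt(17) + 18*sqrt(10) + sqrt(4930))/338

Group as (sqrt(10) + sqrt(17)) - sqrt(29); multiply by (sqrt(10) + sqrt(17)) + sqrt(29), then rationalise the remaining surd.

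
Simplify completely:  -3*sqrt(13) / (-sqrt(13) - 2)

(-2*sqrt(13) + 13)/3

Multiply numerator and denominator by -2 + sqrt(13).
Denominator becomes -9; numerator becomes -39 + 6*sqrt(13).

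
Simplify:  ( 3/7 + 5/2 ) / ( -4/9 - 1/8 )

-36/7

Numerator: 3/7 + 5/2 = 41/14
Denominator: -4/9 - 1/8 = -41/72
Divide: (41/14) · (-72/41) = -36/7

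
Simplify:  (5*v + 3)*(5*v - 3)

Product of conjugates: (P+Q)(P-Q) = P**2 - Q**2.

25*v**2 - 9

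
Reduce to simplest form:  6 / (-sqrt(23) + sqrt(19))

(-3*sqrt(23) - 3*sqrt(19))/2

Multiply numerator and denominator by sqrt(19) + sqrt(23).
Denominator becomes -4; numerator becomes 6*sqrt(19) + 6*sqrt(23).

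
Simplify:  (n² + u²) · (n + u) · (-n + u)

-n⁴ + u⁴

Pair the conjugate factors: (u+n)(u-n) = -n² + u², then repeat with the next factor.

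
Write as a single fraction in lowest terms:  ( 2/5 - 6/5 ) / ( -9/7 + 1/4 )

112/145

Numerator: 2/5 - 6/5 = -4/5
Denominator: -9/7 + 1/4 = -29/28
Divide: (-4/5) · (-28/29) = 112/145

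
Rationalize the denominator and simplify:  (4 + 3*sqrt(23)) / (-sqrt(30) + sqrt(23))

(-3*sqrt(690) - 69 - 4*sqrt(30) - 4*sqrt(23))/7

Multiply numerator and denominator by sqrt(23) + sqrt(30).
Denominator becomes -7; numerator becomes 4*sqrt(23) + 4*sqrt(30) + 69 + 3*sqrt(690).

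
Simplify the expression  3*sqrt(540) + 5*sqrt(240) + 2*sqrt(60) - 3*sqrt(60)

3*sqrt(540) = 18*sqrt(15); 5*sqrt(240) = 20*sqrt(15); 2*sqrt(60) = 4*sqrt(15); 3*sqrt(60) = 6*sqrt(15)
Combine: (18 + 20 + 4 - 6)·sqrt(15) = 36*sqrt(15)

36*sqrt(15)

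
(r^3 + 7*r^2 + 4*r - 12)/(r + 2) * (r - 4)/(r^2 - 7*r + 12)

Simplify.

(r^2 + 5*r - 6)/(r - 3)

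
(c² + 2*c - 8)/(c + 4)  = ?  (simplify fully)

c - 2

Factor: c² + 2*c - 8 = (c + 4)·(c - 2)
Cancel the common factor (c + 4).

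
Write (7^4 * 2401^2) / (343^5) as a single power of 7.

7^4 = 7^4; 2401^2 = 7^8; 343^5 = 7^15
Combine exponents: 7^(-3)

7^(-3)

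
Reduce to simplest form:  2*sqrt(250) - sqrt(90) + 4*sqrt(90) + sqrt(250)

2*sqrt(250) = 10*sqrt(10); sqrt(90) = 3*sqrt(10); 4*sqrt(90) = 12*sqrt(10); sqrt(250) = 5*sqrt(10)
Combine: (10 - 3 + 12 + 5)·sqrt(10) = 24*sqrt(10)

24*sqrt(10)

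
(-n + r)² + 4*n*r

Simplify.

(n + r)²

Expanding gives n² + 2*n*r + r², a perfect square.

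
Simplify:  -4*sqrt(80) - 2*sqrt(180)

-28*sqrt(5)

4*sqrt(80) = 16*sqrt(5); 2*sqrt(180) = 12*sqrt(5)
Combine: (-16 - 12)·sqrt(5) = -28*sqrt(5)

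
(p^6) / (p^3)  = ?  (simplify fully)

p^3

Quotient: p^3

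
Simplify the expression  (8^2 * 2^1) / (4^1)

2^5

8^2 = 2^6; 2^1 = 2^1; 4^1 = 2^2
Combine exponents: 2^5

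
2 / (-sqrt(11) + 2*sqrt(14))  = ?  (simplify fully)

Multiply numerator and denominator by sqrt(11) + 2*sqrt(14).
Denominator becomes 45; numerator becomes 2*sqrt(11) + 4*sqrt(14).

(2*sqrt(11) + 4*sqrt(14))/45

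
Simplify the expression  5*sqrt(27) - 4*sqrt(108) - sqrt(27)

-12*sqrt(3)

5*sqrt(27) = 15*sqrt(3); 4*sqrt(108) = 24*sqrt(3); sqrt(27) = 3*sqrt(3)
Combine: (15 - 24 - 3)·sqrt(3) = -12*sqrt(3)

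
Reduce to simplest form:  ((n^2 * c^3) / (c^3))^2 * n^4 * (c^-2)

Inside the bracket: n^2
Raise to the power 2: n^4
Multiply by n^4 * (c^-2): add exponents.

n^8/c^2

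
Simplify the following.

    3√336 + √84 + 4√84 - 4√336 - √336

2*√21

3√336 = 12*√21; √84 = 2*√21; 4√84 = 8*√21; 4√336 = 16*√21; √336 = 4*√21
Combine: (12 + 2 + 8 - 16 - 4)·√21 = 2*√21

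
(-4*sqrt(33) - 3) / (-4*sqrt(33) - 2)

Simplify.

(2*sqrt(33) + 261)/262

Multiply numerator and denominator by -2 + 4*sqrt(33).
Denominator becomes -524; numerator becomes -522 - 4*sqrt(33).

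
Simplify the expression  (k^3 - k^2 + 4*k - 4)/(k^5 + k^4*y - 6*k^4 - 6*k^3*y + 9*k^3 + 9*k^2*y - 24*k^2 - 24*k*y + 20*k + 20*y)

1/(k^2 + k*y - 5*k - 5*y)

Factor: k^3 - k^2 + 4*k - 4 = (k^2 + 4)*(k - 1);  k^5 + k^4*y - 6*k^4 - 6*k^3*y + 9*k^3 + 9*k^2*y - 24*k^2 - 24*k*y + 20*k + 20*y = (k - 1)*(k + y)*(k - 5)*(k^2 + 4)
Cancel the common factors (k^2 + 4), (k - 1).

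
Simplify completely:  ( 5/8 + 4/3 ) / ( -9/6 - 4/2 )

-47/84

Numerator: 5/8 + 4/3 = 47/24
Denominator: -9/6 - 4/2 = -7/2
Divide: (47/24) · (-2/7) = -47/84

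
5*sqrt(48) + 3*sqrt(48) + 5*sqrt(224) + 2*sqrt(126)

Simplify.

5*sqrt(48) = 20*sqrt(3); 3*sqrt(48) = 12*sqrt(3); 5*sqrt(224) = 20*sqrt(14); 2*sqrt(126) = 6*sqrt(14)

32*sqrt(3) + 26*sqrt(14)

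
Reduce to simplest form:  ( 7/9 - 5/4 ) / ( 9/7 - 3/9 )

Numerator: 7/9 - 5/4 = -17/36
Denominator: 9/7 - 3/9 = 20/21
Divide: (-17/36) · (21/20) = -119/240

-119/240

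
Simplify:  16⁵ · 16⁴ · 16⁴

16⁵ = 2^20; 16⁴ = 2^16; 16⁴ = 2^16
Combine exponents: 2^52

2^52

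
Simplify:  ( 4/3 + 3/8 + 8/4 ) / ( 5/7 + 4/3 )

Numerator: 4/3 + 3/8 + 8/4 = 89/24
Denominator: 5/7 + 4/3 = 43/21
Divide: (89/24) · (21/43) = 623/344

623/344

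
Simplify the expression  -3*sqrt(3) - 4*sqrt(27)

3*sqrt(3) = 3*sqrt(3); 4*sqrt(27) = 12*sqrt(3)
Combine: (-3 - 12)·sqrt(3) = -15*sqrt(3)

-15*sqrt(3)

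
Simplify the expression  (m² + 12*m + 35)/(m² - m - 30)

(m + 7)/(m - 6)

Factor: m² + 12*m + 35 = (m + 7)·(m + 5);  m² - m - 30 = (m + 5)·(m - 6)
Cancel the common factor (m + 5).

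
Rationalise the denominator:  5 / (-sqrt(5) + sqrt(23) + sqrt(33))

(-51*sqrt(5) - 5*sqrt(33) + 15*sqrt(23) + 2*sqrt(3795))/87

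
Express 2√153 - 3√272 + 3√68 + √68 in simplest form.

2*√17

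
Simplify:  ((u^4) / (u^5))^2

u^(-2)

Inside the bracket: (u^-1)
Raise to the power 2: (u^-2)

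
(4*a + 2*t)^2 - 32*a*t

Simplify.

4*(2*a - t)^2

Expanding gives 16*a^2 - 16*a*t + 4*t^2, a perfect square.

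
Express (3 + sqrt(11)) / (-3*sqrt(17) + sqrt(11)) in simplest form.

(-3*sqrt(187) - 9*sqrt(17) - 11 - 3*sqrt(11))/142

Multiply numerator and denominator by sqrt(11) + 3*sqrt(17).
Denominator becomes -142; numerator becomes 3*sqrt(11) + 11 + 9*sqrt(17) + 3*sqrt(187).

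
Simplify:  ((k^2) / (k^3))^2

k^(-2)

Inside the bracket: (k^-1)
Raise to the power 2: (k^-2)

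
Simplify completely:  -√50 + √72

√50 = 5*√2; √72 = 6*√2
Combine: (-5 + 6)·√2 = √2

√2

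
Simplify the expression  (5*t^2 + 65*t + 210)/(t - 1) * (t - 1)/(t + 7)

Factor: 5*t^2 + 65*t + 210 = 5*(t + 6)*(t + 7)
Cancel the common factors (t - 1), (t + 7).

5*t + 30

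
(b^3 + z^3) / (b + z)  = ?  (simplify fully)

b^2 - b*z + z^2

Apply the sum-of-cubes factorisation and cancel (b + z).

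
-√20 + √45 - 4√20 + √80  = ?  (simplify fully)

-3*√5

√20 = 2*√5; √45 = 3*√5; 4√20 = 8*√5; √80 = 4*√5
Combine: (-2 + 3 - 8 + 4)·√5 = -3*√5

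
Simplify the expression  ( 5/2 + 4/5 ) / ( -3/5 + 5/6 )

99/7

Numerator: 5/2 + 4/5 = 33/10
Denominator: -3/5 + 5/6 = 7/30
Divide: (33/10) · (30/7) = 99/7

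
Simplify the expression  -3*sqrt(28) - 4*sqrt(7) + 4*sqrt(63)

3*sqrt(28) = 6*sqrt(7); 4*sqrt(7) = 4*sqrt(7); 4*sqrt(63) = 12*sqrt(7)
Combine: (-6 - 4 + 12)·sqrt(7) = 2*sqrt(7)

2*sqrt(7)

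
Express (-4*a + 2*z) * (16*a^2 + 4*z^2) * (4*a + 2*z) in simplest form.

-256*a^4 + 16*z^4

Pair the conjugate factors: ((2*z)+(4*a))((2*z)-(4*a)) = -16*a^2 + 4*z^2, then repeat with the next factor.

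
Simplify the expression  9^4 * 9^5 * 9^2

3^22

9^4 = 3^8; 9^5 = 3^10; 9^2 = 3^4
Combine exponents: 3^22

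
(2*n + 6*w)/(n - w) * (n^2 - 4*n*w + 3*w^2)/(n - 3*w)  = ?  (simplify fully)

2*n + 6*w

Factor: 2*n + 6*w = 2*(n + 3*w);  n^2 - 4*n*w + 3*w^2 = (n - w)*(n - 3*w)
Cancel the common factors (n - w), (n - 3*w).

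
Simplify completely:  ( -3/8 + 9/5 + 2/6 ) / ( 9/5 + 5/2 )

Numerator: -3/8 + 9/5 + 2/6 = 211/120
Denominator: 9/5 + 5/2 = 43/10
Divide: (211/120) · (10/43) = 211/516

211/516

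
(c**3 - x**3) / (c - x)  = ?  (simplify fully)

c**2 + c*x + x**2

Apply the difference-of-cubes factorisation and cancel (c - x).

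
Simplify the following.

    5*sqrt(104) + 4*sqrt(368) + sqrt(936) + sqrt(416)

16*sqrt(23) + 20*sqrt(26)

5*sqrt(104) = 10*sqrt(26); 4*sqrt(368) = 16*sqrt(23); sqrt(936) = 6*sqrt(26); sqrt(416) = 4*sqrt(26)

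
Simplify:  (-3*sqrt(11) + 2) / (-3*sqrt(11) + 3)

(sqrt(11) + 31)/30

Multiply numerator and denominator by 3 + 3*sqrt(11).
Denominator becomes -90; numerator becomes -93 - 3*sqrt(11).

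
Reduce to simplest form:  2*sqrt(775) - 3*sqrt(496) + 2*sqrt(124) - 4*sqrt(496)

-14*sqrt(31)

2*sqrt(775) = 10*sqrt(31); 3*sqrt(496) = 12*sqrt(31); 2*sqrt(124) = 4*sqrt(31); 4*sqrt(496) = 16*sqrt(31)
Combine: (10 - 12 + 4 - 16)·sqrt(31) = -14*sqrt(31)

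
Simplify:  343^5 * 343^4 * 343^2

7^33

343^5 = 7^15; 343^4 = 7^12; 343^2 = 7^6
Combine exponents: 7^33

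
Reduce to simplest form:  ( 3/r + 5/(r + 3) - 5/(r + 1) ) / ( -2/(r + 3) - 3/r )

Numerator: 3/r + 5/(r + 3) - 5/(r + 1) = (3*r**2 + 2*r + 9)/(r**3 + 4*r**2 + 3*r)
Denominator: -2/(r + 3) - 3/r = (-5*r - 9)/(r**2 + 3*r)
Divide: ((3*r**2 + 2*r + 9)/(r**3 + 4*r**2 + 3*r)) · ((r**2 + 3*r)/(-5*r - 9)) = (-3*r**2 - 2*r - 9)/(5*r**2 + 14*r + 9)

(-3*r**2 - 2*r - 9)/(5*r**2 + 14*r + 9)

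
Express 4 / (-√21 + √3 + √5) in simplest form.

(-52*√21 - 76*√5 - 92*√3 - 24*√35)/109

Group as (√3 + √5) - √21; multiply by (√3 + √5) + √21, then rationalise the remaining surd.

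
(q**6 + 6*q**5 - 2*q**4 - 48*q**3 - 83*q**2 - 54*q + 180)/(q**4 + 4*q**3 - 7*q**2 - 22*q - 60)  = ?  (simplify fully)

Factor: q**6 + 6*q**5 - 2*q**4 - 48*q**3 - 83*q**2 - 54*q + 180 = (q + 5)*(q - 1)*(q + 3)*(q - 3)*(q**2 + 2*q + 4);  q**4 + 4*q**3 - 7*q**2 - 22*q - 60 = (q**2 + 2*q + 4)*(q + 5)*(q - 3)
Cancel the common factors (q**2 + 2*q + 4), (q + 5), (q - 3).

q**2 + 2*q - 3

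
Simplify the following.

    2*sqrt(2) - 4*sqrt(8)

2*sqrt(2) = 2*sqrt(2); 4*sqrt(8) = 8*sqrt(2)
Combine: (2 - 8)·sqrt(2) = -6*sqrt(2)

-6*sqrt(2)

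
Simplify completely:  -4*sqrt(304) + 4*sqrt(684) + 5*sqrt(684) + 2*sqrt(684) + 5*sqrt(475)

75*sqrt(19)

4*sqrt(304) = 16*sqrt(19); 4*sqrt(684) = 24*sqrt(19); 5*sqrt(684) = 30*sqrt(19); 2*sqrt(684) = 12*sqrt(19); 5*sqrt(475) = 25*sqrt(19)
Combine: (-16 + 24 + 30 + 12 + 25)·sqrt(19) = 75*sqrt(19)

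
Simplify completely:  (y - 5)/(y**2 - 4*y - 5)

1/(y + 1)

Factor: y**2 - 4*y - 5 = (y - 5)*(y + 1)
Cancel the common factor (y - 5).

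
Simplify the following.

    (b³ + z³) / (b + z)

b² - b*z + z²

Factor as (a+b)(a^2-ab+b^2) with a=z, b=b.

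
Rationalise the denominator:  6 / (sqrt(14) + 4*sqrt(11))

(-sqrt(14) + 4*sqrt(11))/27

Multiply numerator and denominator by -sqrt(14) + 4*sqrt(11).
Denominator becomes 162; numerator becomes -6*sqrt(14) + 24*sqrt(11).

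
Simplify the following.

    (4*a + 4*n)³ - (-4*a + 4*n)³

128*a*(a² + 3*n²)

Only the odd-power cross terms survive.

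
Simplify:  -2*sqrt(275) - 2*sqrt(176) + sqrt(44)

2*sqrt(275) = 10*sqrt(11); 2*sqrt(176) = 8*sqrt(11); sqrt(44) = 2*sqrt(11)
Combine: (-10 - 8 + 2)·sqrt(11) = -16*sqrt(11)

-16*sqrt(11)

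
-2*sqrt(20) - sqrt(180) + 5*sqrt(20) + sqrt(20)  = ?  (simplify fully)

2*sqrt(20) = 4*sqrt(5); sqrt(180) = 6*sqrt(5); 5*sqrt(20) = 10*sqrt(5); sqrt(20) = 2*sqrt(5)
Combine: (-4 - 6 + 10 + 2)·sqrt(5) = 2*sqrt(5)

2*sqrt(5)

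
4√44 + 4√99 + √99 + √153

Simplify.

3*√17 + 23*√11

4√44 = 8*√11; 4√99 = 12*√11; √99 = 3*√11; √153 = 3*√17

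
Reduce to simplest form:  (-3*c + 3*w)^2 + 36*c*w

Expand the square and combine the 36*c*w term.

9*(c + w)^2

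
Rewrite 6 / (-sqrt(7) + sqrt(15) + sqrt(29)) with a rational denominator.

(-222*sqrt(7) - 42*sqrt(29) + 126*sqrt(15) + 12*sqrt(3045))/371

Group as (sqrt(15) + sqrt(29)) - sqrt(7); multiply by (sqrt(15) + sqrt(29)) + sqrt(7), then rationalise the remaining surd.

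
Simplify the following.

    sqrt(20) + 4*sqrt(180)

sqrt(20) = 2*sqrt(5); 4*sqrt(180) = 24*sqrt(5)
Combine: (2 + 24)·sqrt(5) = 26*sqrt(5)

26*sqrt(5)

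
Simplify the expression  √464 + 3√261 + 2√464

√464 = 4*√29; 3√261 = 9*√29; 2√464 = 8*√29
Combine: (4 + 9 + 8)·√29 = 21*√29

21*√29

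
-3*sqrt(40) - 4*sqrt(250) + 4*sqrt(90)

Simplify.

-14*sqrt(10)

3*sqrt(40) = 6*sqrt(10); 4*sqrt(250) = 20*sqrt(10); 4*sqrt(90) = 12*sqrt(10)
Combine: (-6 - 20 + 12)·sqrt(10) = -14*sqrt(10)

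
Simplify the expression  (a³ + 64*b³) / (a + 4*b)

a² - 4*a*b + 16*b²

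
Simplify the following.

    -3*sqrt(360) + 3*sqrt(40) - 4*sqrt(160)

-28*sqrt(10)

3*sqrt(360) = 18*sqrt(10); 3*sqrt(40) = 6*sqrt(10); 4*sqrt(160) = 16*sqrt(10)
Combine: (-18 + 6 - 16)·sqrt(10) = -28*sqrt(10)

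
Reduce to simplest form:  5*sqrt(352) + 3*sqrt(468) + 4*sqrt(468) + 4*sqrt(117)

20*sqrt(22) + 54*sqrt(13)

5*sqrt(352) = 20*sqrt(22); 3*sqrt(468) = 18*sqrt(13); 4*sqrt(468) = 24*sqrt(13); 4*sqrt(117) = 12*sqrt(13)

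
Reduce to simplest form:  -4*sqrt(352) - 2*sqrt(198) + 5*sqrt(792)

8*sqrt(22)

4*sqrt(352) = 16*sqrt(22); 2*sqrt(198) = 6*sqrt(22); 5*sqrt(792) = 30*sqrt(22)
Combine: (-16 - 6 + 30)·sqrt(22) = 8*sqrt(22)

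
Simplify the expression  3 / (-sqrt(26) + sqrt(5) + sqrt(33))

Group as (sqrt(5) + sqrt(33)) - sqrt(26); multiply by (sqrt(5) + sqrt(33)) + sqrt(26), then rationalise the remaining surd.

(-6*sqrt(26) - sqrt(33) + 27*sqrt(5) + sqrt(4290))/86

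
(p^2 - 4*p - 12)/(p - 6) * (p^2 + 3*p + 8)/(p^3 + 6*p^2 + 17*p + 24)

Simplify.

(p + 2)/(p + 3)

Factor: p^2 - 4*p - 12 = (p - 6)*(p + 2);  p^3 + 6*p^2 + 17*p + 24 = (p + 3)*(p^2 + 3*p + 8)
Cancel the common factors (p^2 + 3*p + 8), (p - 6).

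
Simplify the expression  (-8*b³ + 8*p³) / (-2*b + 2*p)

4*b² + 4*b*p + 4*p²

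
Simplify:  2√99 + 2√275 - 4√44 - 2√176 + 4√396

2√99 = 6*√11; 2√275 = 10*√11; 4√44 = 8*√11; 2√176 = 8*√11; 4√396 = 24*√11
Combine: (6 + 10 - 8 - 8 + 24)·√11 = 24*√11

24*√11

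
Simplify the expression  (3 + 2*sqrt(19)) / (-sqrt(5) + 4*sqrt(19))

Multiply numerator and denominator by sqrt(5) + 4*sqrt(19).
Denominator becomes 299; numerator becomes 3*sqrt(5) + 2*sqrt(95) + 12*sqrt(19) + 152.

(3*sqrt(5) + 2*sqrt(95) + 12*sqrt(19) + 152)/299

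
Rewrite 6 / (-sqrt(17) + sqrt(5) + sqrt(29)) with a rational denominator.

(-34*sqrt(17) - 14*sqrt(29) + 82*sqrt(5) + 4*sqrt(2465))/97

Group as (sqrt(5) + sqrt(29)) - sqrt(17); multiply by (sqrt(5) + sqrt(29)) + sqrt(17), then rationalise the remaining surd.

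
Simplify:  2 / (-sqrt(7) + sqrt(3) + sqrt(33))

Group as (sqrt(3) + sqrt(33)) - sqrt(7); multiply by (sqrt(3) + sqrt(33)) + sqrt(7), then rationalise the remaining surd.

(-74*sqrt(3) - 12*sqrt(77) + 58*sqrt(7) + 46*sqrt(33))/445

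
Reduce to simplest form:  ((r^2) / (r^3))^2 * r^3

r

Inside the bracket: (r^-1)
Raise to the power 2: (r^-2)
Multiply by r^3: add exponents.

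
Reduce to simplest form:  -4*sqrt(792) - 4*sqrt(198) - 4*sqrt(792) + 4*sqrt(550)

-40*sqrt(22)

4*sqrt(792) = 24*sqrt(22); 4*sqrt(198) = 12*sqrt(22); 4*sqrt(792) = 24*sqrt(22); 4*sqrt(550) = 20*sqrt(22)
Combine: (-24 - 12 - 24 + 20)·sqrt(22) = -40*sqrt(22)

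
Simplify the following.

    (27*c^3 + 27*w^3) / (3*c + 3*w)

9*c^2 - 9*c*w + 9*w^2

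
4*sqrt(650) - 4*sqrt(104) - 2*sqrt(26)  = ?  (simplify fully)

4*sqrt(650) = 20*sqrt(26); 4*sqrt(104) = 8*sqrt(26); 2*sqrt(26) = 2*sqrt(26)
Combine: (20 - 8 - 2)·sqrt(26) = 10*sqrt(26)

10*sqrt(26)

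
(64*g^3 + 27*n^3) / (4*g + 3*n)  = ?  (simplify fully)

16*g^2 - 12*g*n + 9*n^2

Apply the sum-of-cubes factorisation and cancel (4*g + 3*n).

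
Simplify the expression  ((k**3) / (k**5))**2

Inside the bracket: (k**-2)
Raise to the power 2: (k**-4)

k**(-4)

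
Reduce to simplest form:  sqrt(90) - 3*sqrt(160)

sqrt(90) = 3*sqrt(10); 3*sqrt(160) = 12*sqrt(10)
Combine: (3 - 12)·sqrt(10) = -9*sqrt(10)

-9*sqrt(10)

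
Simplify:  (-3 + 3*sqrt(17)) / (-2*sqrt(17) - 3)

(-111 + 15*sqrt(17))/59

Multiply numerator and denominator by -3 + 2*sqrt(17).
Denominator becomes -59; numerator becomes -15*sqrt(17) + 111.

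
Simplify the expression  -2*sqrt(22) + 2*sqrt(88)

2*sqrt(22)

2*sqrt(22) = 2*sqrt(22); 2*sqrt(88) = 4*sqrt(22)
Combine: (-2 + 4)·sqrt(22) = 2*sqrt(22)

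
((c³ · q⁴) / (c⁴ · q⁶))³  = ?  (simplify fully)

1/(c³*q⁶)

Inside the bracket: (c^-1) · (q^-2)
Raise to the power 3: (c^-3) · (q^-6)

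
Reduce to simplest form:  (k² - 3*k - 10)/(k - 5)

Factor: k² - 3*k - 10 = (k - 5)·(k + 2)
Cancel the common factor (k - 5).

k + 2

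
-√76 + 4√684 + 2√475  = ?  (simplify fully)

32*√19

√76 = 2*√19; 4√684 = 24*√19; 2√475 = 10*√19
Combine: (-2 + 24 + 10)·√19 = 32*√19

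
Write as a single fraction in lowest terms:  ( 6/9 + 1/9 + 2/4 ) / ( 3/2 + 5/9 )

23/37

Numerator: 6/9 + 1/9 + 2/4 = 23/18
Denominator: 3/2 + 5/9 = 37/18
Divide: (23/18) · (18/37) = 23/37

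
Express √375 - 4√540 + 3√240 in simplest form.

-7*√15

√375 = 5*√15; 4√540 = 24*√15; 3√240 = 12*√15
Combine: (5 - 24 + 12)·√15 = -7*√15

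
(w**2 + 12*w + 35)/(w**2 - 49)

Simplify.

(w + 5)/(w - 7)

Factor: w**2 + 12*w + 35 = (w + 5)*(w + 7);  w**2 - 49 = (w - 7)*(w + 7)
Cancel the common factor (w + 7).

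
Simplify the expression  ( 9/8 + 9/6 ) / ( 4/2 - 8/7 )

49/16

Numerator: 9/8 + 9/6 = 21/8
Denominator: 4/2 - 8/7 = 6/7
Divide: (21/8) · (7/6) = 49/16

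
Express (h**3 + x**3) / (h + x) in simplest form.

h**3 + x**3 = (h + x)(h**2 - h*x + x**2).

h**2 - h*x + x**2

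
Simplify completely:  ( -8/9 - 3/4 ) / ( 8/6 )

-59/48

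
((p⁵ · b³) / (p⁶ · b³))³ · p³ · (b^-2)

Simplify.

b^(-2)

Inside the bracket: (p^-1)
Raise to the power 3: (p^-3)
Multiply by p³ · (b^-2): add exponents.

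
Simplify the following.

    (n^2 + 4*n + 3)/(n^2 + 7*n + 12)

(n + 1)/(n + 4)

Factor: n^2 + 4*n + 3 = (n + 1)*(n + 3);  n^2 + 7*n + 12 = (n + 4)*(n + 3)
Cancel the common factor (n + 3).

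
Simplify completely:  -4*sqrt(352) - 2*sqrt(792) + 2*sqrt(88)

4*sqrt(352) = 16*sqrt(22); 2*sqrt(792) = 12*sqrt(22); 2*sqrt(88) = 4*sqrt(22)
Combine: (-16 - 12 + 4)·sqrt(22) = -24*sqrt(22)

-24*sqrt(22)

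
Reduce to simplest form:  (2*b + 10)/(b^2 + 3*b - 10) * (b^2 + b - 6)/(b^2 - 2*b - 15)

Factor: 2*b + 10 = 2*(b + 5);  b^2 + 3*b - 10 = (b - 2)*(b + 5);  b^2 + b - 6 = (b - 2)*(b + 3);  b^2 - 2*b - 15 = (b - 5)*(b + 3)
Cancel the common factors (b - 2), (b + 3), (b + 5).

2/(b - 5)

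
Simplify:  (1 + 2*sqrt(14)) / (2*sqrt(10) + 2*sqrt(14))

(-4*sqrt(35) - sqrt(10) + sqrt(14) + 28)/8

Multiply numerator and denominator by -2*sqrt(10) + 2*sqrt(14).
Denominator becomes 16; numerator becomes -8*sqrt(35) - 2*sqrt(10) + 2*sqrt(14) + 56.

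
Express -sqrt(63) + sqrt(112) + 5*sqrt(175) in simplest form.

26*sqrt(7)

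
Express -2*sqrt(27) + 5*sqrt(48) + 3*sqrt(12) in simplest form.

2*sqrt(27) = 6*sqrt(3); 5*sqrt(48) = 20*sqrt(3); 3*sqrt(12) = 6*sqrt(3)
Combine: (-6 + 20 + 6)·sqrt(3) = 20*sqrt(3)

20*sqrt(3)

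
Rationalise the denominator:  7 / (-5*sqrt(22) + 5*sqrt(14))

Multiply numerator and denominator by 5*sqrt(14) + 5*sqrt(22).
Denominator becomes -200; numerator becomes 35*sqrt(14) + 35*sqrt(22).

(-7*sqrt(22) - 7*sqrt(14))/40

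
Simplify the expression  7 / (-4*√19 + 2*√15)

(-14*√19 - 7*√15)/122

Multiply numerator and denominator by 2*√15 + 4*√19.
Denominator becomes -244; numerator becomes 14*√15 + 28*√19.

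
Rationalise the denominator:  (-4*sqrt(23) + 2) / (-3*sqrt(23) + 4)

(10*sqrt(23) + 268)/191

Multiply numerator and denominator by 4 + 3*sqrt(23).
Denominator becomes -191; numerator becomes -268 - 10*sqrt(23).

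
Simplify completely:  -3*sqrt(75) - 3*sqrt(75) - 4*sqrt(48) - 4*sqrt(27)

3*sqrt(75) = 15*sqrt(3); 3*sqrt(75) = 15*sqrt(3); 4*sqrt(48) = 16*sqrt(3); 4*sqrt(27) = 12*sqrt(3)
Combine: (-15 - 15 - 16 - 12)·sqrt(3) = -58*sqrt(3)

-58*sqrt(3)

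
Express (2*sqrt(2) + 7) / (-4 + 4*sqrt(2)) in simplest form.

(11 + 9*sqrt(2))/4

Multiply numerator and denominator by -4*sqrt(2) - 4.
Denominator becomes -16; numerator becomes -36*sqrt(2) - 44.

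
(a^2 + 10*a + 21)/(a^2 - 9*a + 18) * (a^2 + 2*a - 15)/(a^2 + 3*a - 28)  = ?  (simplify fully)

(a^2 + 8*a + 15)/(a^2 - 10*a + 24)

Factor: a^2 + 10*a + 21 = (a + 3)*(a + 7);  a^2 - 9*a + 18 = (a - 3)*(a - 6);  a^2 + 2*a - 15 = (a + 5)*(a - 3);  a^2 + 3*a - 28 = (a + 7)*(a - 4)
Cancel the common factors (a + 7), (a - 3).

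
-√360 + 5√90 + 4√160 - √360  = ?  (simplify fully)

19*√10

√360 = 6*√10; 5√90 = 15*√10; 4√160 = 16*√10; √360 = 6*√10
Combine: (-6 + 15 + 16 - 6)·√10 = 19*√10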